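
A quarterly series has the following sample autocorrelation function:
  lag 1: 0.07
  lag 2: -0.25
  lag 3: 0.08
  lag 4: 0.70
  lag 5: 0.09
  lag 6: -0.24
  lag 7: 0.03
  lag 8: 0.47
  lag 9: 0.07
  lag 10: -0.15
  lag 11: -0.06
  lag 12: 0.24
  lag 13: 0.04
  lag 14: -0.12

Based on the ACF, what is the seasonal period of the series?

4

The largest autocorrelation is r_4 = 0.70, with weaker echoes at lags 8 (0.47) and 12 (0.24); the remaining lags stay at or below 0.09.
The dominant spike at lag 4 indicates a seasonal period of 4.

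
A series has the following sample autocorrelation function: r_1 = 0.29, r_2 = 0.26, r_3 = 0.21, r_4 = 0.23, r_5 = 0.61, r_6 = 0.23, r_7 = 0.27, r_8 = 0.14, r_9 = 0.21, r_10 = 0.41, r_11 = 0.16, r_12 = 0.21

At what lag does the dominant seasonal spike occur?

The largest autocorrelation is r_5 = 0.61, with a weaker echo at lag 10 (0.41); the remaining lags stay at or below 0.29. The elevated value at lag 1 (0.29), dropping to 0.26 at lag 2, reflects decaying short-term dependence rather than seasonality.
The dominant spike at lag 5 indicates a seasonal period of 5.

5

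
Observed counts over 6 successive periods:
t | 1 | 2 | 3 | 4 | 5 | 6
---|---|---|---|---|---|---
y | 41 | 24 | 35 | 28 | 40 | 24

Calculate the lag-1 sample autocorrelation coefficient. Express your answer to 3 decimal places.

Mean ȳ = (41 + 24 + 35 + 28 + 40 + 24)/6 = 32.0000
Σ(y_t−ȳ)(y_{t+1}−ȳ) = (-72.0000) + (-24.0000) + (-12.0000) + (-32.0000) + (-64.0000) = -204.0000
Denominator Σ(y_t−ȳ)² = 298.0000
r_1 = -204.0000 / 298.0000 = -0.685

-0.685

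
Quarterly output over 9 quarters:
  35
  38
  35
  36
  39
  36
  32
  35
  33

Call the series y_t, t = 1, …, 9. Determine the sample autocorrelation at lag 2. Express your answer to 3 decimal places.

Mean ȳ = (35 + 38 + 35 + 36 + 39 + 36 + 32 + 35 + 33)/9 = 35.4444
Σ(y_t−ȳ)(y_{t+2}−ȳ) = (0.1975) + (1.4198) + (-1.5802) + (0.3086) + (-12.2469) + (-0.2469) + (8.4198) = -3.7284
Denominator Σ(y_t−ȳ)² = 38.2222
r_2 = -3.7284 / 38.2222 = -0.098

-0.098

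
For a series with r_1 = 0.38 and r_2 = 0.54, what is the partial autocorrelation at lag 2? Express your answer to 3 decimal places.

0.462

φ_{22} = (r_2 − r_1²) / (1 − r_1²)
r_1² = (0.38)² = 0.1444
Numerator = 0.54 − 0.1444 = 0.3956; denominator = 1 − 0.1444 = 0.8556
φ_{22} = 0.3956 / 0.8556 = 0.462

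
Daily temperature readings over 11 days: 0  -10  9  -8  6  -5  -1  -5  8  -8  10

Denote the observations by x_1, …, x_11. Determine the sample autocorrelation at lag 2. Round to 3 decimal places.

Mean x̄ = (0 − 10 + 9 − 8 + 6 − 5 − 1 − 5 + 8 − 8 + 10)/11 = -0.3636
Numerator Σ_{t=1}^{9}(x_t−x̄)(x_{t+2}−x̄) = 306.1901
Denominator Σ(x_t−x̄)² = 558.5455
r_2 = 306.1901 / 558.5455 = 0.548

0.548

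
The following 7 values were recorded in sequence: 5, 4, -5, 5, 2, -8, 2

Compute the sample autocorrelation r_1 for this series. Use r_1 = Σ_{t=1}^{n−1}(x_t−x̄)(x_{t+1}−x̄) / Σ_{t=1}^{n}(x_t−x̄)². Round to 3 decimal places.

Mean x̄ = (5 + 4 − 5 + 5 + 2 − 8 + 2)/7 = 0.7143
Deviations from mean: 4.2857, 3.2857, -5.7143, 4.2857, 1.2857, -8.7143, 1.2857
Numerator Σ_{t=1}^{6}(x_t−x̄)(x_{t+1}−x̄) = -46.0816
Denominator Σ(x_t−x̄)² = 159.4286
r_1 = -46.0816 / 159.4286 = -0.289

-0.289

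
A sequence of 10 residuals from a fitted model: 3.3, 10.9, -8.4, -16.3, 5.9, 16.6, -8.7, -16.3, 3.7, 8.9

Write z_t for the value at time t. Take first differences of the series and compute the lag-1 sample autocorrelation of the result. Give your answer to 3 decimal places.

-0.024

First differences Δz: 7.6, -19.3, -7.9, 22.2, 10.7, -25.3, -7.6, 20.0, 5.2
Mean of differences = 0.6222
Numerator Σ(Δz_t−Δz̄)(Δz_{t+1}−Δz̄) = -54.3872
Denominator Σ(Δz_t−Δz̄)² = 2221.3956
r_1(Δz) = -54.3872 / 2221.3956 = -0.024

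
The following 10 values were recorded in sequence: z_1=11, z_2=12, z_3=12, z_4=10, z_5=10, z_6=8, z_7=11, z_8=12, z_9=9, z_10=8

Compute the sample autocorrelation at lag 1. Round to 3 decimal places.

Mean z̄ = (11 + 12 + 12 + 10 + 10 + 8 + 11 + 12 + 9 + 8)/10 = 10.3000
Numerator Σ_{t=1}^{9}(z_t−z̄)(z_{t+1}−z̄) = 4.7100
Denominator Σ(z_t−z̄)² = 22.1000
r_1 = 4.7100 / 22.1000 = 0.213

0.213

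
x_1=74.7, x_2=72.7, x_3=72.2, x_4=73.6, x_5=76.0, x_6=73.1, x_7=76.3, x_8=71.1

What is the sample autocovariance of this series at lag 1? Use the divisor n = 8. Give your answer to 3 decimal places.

Mean x̄ = (74.7 + 72.7 + 72.2 + 73.6 + 76.0 + 73.1 + 76.3 + 71.1)/8 = 73.7125
Deviations: 0.9875, -1.0125, -1.5125, -0.1125, 2.2875, -0.6125, 2.5875, -2.6125
Σ_{t=1}^{7}(x_t−x̄)(x_{t+1}−x̄) = -9.3014
γ_1 = -9.3014 / 8 = -1.163

-1.163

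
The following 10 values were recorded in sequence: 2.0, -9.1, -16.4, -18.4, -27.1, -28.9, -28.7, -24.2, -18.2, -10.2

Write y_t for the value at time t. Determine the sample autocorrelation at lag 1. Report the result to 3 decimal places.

0.534

Mean ȳ = (2.0 − 9.1 − 16.4 − 18.4 − 27.1 − 28.9 − 28.7 − 24.2 − 18.2 − 10.2)/10 = -17.9200
Numerator Σ_{t=1}^{9}(y_t−ȳ)(y_{t+1}−ȳ) = 479.2336
Denominator Σ(y_t−ȳ)² = 897.2960
r_1 = 479.2336 / 897.2960 = 0.534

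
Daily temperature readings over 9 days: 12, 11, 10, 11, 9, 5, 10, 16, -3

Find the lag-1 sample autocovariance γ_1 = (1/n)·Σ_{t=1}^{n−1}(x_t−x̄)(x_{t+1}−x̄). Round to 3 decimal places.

-7.889

Mean x̄ = (12 + 11 + 10 + 11 + 9 + 5 + 10 + 16 − 3)/9 = 9.0000
Σ_{t=1}^{8}(x_t−x̄)(x_{t+1}−x̄) = -71.0000
γ_1 = -71.0000 / 9 = -7.889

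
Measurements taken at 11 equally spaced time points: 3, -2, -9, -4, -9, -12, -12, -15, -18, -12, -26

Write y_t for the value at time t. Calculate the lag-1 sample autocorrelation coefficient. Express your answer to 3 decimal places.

0.355

Mean ȳ = (3 − 2 − 9 − 4 − 9 − 12 − 12 − 15 − 18 − 12 − 26)/11 = -10.5455
Numerator Σ_{t=1}^{10}(y_t−ȳ)(y_{t+1}−ȳ) = 222.0661
Denominator Σ(y_t−ȳ)² = 624.7273
r_1 = 222.0661 / 624.7273 = 0.355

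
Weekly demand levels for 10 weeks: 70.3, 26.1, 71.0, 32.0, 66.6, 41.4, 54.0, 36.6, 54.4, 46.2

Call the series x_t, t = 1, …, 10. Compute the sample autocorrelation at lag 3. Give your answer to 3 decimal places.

Mean x̄ = (70.3 + 26.1 + 71.0 + 32.0 + 66.6 + 41.4 + 54.0 + 36.6 + 54.4 + 46.2)/10 = 49.8600
Numerator Σ_{t=1}^{7}(x_t−x̄)(x_{t+3}−x̄) = -1291.1188
Denominator Σ(x_t−x̄)² = 2326.9840
r_3 = -1291.1188 / 2326.9840 = -0.555

-0.555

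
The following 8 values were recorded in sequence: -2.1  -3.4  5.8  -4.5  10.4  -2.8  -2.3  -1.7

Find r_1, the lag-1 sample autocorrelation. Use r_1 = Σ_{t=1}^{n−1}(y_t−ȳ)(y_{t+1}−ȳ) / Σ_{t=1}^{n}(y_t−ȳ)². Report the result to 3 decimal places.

-0.536

Mean ȳ = (-2.1 − 3.4 + 5.8 − 4.5 + 10.4 − 2.8 − 2.3 − 1.7)/8 = -0.0750
Deviations from mean: -2.0250, -3.3250, 5.8750, -4.4250, 10.4750, -2.7250, -2.2250, -1.6250
Σ(y_t−ȳ)(y_{t+1}−ȳ) = (6.7331) + (-19.5344) + (-25.9969) + (-46.3519) + (-28.5444) + (6.0631) + (3.6156) = -104.0156
Denominator Σ(y_t−ȳ)² = 193.9950
r_1 = -104.0156 / 193.9950 = -0.536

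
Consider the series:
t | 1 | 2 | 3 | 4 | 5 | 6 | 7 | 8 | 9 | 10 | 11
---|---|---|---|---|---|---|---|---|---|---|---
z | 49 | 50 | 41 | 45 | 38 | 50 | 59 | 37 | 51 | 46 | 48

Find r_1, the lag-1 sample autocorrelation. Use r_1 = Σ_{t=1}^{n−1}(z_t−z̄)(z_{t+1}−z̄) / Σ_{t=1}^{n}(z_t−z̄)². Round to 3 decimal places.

Mean z̄ = (49 + 50 + 41 + 45 + 38 + 50 + 59 + 37 + 51 + 46 + 48)/11 = 46.7273
Numerator Σ_{t=1}^{10}(z_t−z̄)(z_{t+1}−z̄) = -139.7107
Denominator Σ(z_t−z̄)² = 404.1818
r_1 = -139.7107 / 404.1818 = -0.346

-0.346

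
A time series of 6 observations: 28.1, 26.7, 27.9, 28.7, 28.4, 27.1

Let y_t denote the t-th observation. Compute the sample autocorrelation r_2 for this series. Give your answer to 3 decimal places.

Mean ȳ = (28.1 + 26.7 + 27.9 + 28.7 + 28.4 + 27.1)/6 = 27.8167
Deviations from mean: 0.2833, -1.1167, 0.0833, 0.8833, 0.5833, -0.7167
Σ(y_t−ȳ)(y_{t+2}−ȳ) = (0.0236) + (-0.9864) + (0.0486) + (-0.6331) = -1.5472
Denominator Σ(y_t−ȳ)² = 2.9683
r_2 = -1.5472 / 2.9683 = -0.521

-0.521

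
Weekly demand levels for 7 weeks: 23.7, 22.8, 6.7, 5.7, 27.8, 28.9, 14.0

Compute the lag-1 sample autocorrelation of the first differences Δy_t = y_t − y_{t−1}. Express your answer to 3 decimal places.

0.025

First differences Δy: -0.9, -16.1, -1.0, 22.1, 1.1, -14.9
Mean of differences = -1.6167
Numerator Σ(Δy_t−Δȳ)(Δy_{t+1}−Δȳ) = 23.6581
Denominator Σ(Δy_t−Δȳ)² = 956.9683
r_1(Δy) = 23.6581 / 956.9683 = 0.025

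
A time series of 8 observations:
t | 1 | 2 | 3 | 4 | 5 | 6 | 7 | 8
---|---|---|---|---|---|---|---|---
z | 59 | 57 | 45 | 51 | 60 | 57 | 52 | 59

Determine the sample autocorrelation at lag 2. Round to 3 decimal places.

Mean z̄ = (59 + 57 + 45 + 51 + 60 + 57 + 52 + 59)/8 = 55.0000
Numerator Σ_{t=1}^{6}(z_t−z̄)(z_{t+2}−z̄) = -113.0000
Denominator Σ(z_t−z̄)² = 190.0000
r_2 = -113.0000 / 190.0000 = -0.595

-0.595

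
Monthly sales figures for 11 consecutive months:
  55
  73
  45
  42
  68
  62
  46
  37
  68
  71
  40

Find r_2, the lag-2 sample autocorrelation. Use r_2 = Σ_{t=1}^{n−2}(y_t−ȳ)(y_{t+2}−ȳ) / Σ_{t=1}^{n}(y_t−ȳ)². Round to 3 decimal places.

-0.694

Mean ȳ = (55 + 73 + 45 + 42 + 68 + 62 + 46 + 37 + 68 + 71 + 40)/11 = 55.1818
Numerator Σ_{t=1}^{9}(y_t−ȳ)(y_{t+2}−ȳ) = -1294.9752
Denominator Σ(y_t−ȳ)² = 1865.6364
r_2 = -1294.9752 / 1865.6364 = -0.694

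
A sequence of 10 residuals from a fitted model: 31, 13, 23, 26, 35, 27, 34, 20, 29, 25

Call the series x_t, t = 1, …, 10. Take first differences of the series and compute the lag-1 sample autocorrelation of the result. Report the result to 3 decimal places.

First differences Δx: -18, 10, 3, 9, -8, 7, -14, 9, -4
Mean of differences = -0.6667
Numerator Σ(Δx_t−Δx̄)(Δx_{t+1}−Δx̄) = -500.7778
Denominator Σ(Δx_t−Δx̄)² = 916.0000
r_1(Δx) = -500.7778 / 916.0000 = -0.547

-0.547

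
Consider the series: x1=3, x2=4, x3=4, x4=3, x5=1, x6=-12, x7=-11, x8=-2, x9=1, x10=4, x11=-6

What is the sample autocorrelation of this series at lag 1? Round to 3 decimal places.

0.425

Mean x̄ = (3 + 4 + 4 + 3 + 1 − 12 − 11 − 2 + 1 + 4 − 6)/11 = -1.0000
Numerator Σ_{t=1}^{10}(x_t−x̄)(x_{t+1}−x̄) = 154.0000
Denominator Σ(x_t−x̄)² = 362.0000
r_1 = 154.0000 / 362.0000 = 0.425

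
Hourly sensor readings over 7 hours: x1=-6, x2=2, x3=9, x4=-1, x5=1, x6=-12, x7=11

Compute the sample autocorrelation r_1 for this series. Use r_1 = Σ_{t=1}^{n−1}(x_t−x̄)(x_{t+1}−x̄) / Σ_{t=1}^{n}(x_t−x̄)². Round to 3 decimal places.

-0.383

Mean x̄ = (-6 + 2 + 9 − 1 + 1 − 12 + 11)/7 = 0.5714
Deviations from mean: -6.5714, 1.4286, 8.4286, -1.5714, 0.4286, -12.5714, 10.4286
Σ(x_t−x̄)(x_{t+1}−x̄) = (-9.3878) + (12.0408) + (-13.2449) + (-0.6735) + (-5.3878) + (-131.1020) = -147.7551
Denominator Σ(x_t−x̄)² = 385.7143
r_1 = -147.7551 / 385.7143 = -0.383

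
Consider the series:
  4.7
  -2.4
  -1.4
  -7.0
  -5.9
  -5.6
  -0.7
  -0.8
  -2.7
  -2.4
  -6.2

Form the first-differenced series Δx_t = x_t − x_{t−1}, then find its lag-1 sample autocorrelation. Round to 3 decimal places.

-0.177

First differences Δx: -7.1, 1.0, -5.6, 1.1, 0.3, 4.9, -0.1, -1.9, 0.3, -3.8
Mean of differences = -1.0900
Numerator Σ(Δx_t−Δx̄)(Δx_{t+1}−Δx̄) = -20.2581
Denominator Σ(Δx_t−Δx̄)² = 114.3490
r_1(Δx) = -20.2581 / 114.3490 = -0.177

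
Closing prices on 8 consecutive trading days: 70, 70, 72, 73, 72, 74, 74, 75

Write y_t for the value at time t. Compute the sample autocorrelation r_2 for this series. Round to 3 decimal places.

0.167

Mean ȳ = (70 + 70 + 72 + 73 + 72 + 74 + 74 + 75)/8 = 72.5000
Numerator Σ_{t=1}^{6}(y_t−ȳ)(y_{t+2}−ȳ) = 4.0000
Denominator Σ(y_t−ȳ)² = 24.0000
r_2 = 4.0000 / 24.0000 = 0.167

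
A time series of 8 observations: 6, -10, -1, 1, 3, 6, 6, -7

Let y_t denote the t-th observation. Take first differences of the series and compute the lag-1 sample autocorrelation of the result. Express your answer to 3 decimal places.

First differences Δy: -16, 9, 2, 2, 3, 0, -13
Mean of differences = -1.8571
Numerator Σ(Δy_t−Δȳ)(Δy_{t+1}−Δȳ) = -89.7347
Denominator Σ(Δy_t−Δȳ)² = 498.8571
r_1(Δy) = -89.7347 / 498.8571 = -0.180

-0.180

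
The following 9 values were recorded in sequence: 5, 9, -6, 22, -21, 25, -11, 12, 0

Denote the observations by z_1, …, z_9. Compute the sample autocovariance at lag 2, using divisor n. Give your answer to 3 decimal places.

Mean z̄ = (5 + 9 − 6 + 22 − 21 + 25 − 11 + 12 + 0)/9 = 3.8889
Σ_{t=1}^{7}(z_t−z̄)(z_{t+2}−z̄) = 1309.7531
γ_2 = 1309.7531 / 9 = 145.528

145.528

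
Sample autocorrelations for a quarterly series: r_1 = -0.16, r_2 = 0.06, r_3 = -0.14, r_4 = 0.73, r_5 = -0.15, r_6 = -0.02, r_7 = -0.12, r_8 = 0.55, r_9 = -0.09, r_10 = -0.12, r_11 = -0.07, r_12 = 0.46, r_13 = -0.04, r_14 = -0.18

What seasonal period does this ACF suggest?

The largest autocorrelation is r_4 = 0.73, with weaker echoes at lags 8 (0.55) and 12 (0.46); the remaining lags stay at or below 0.06.
The dominant spike at lag 4 indicates a seasonal period of 4.

4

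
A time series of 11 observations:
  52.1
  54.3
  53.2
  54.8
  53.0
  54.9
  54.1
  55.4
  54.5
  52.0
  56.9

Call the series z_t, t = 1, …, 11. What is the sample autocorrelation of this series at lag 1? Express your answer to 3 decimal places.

-0.425

Mean z̄ = (52.1 + 54.3 + 53.2 + 54.8 + 53.0 + 54.9 + 54.1 + 55.4 + 54.5 + 52.0 + 56.9)/11 = 54.1091
Numerator Σ_{t=1}^{10}(z_t−z̄)(z_{t+1}−z̄) = -9.0537
Denominator Σ(z_t−z̄)² = 21.2891
r_1 = -9.0537 / 21.2891 = -0.425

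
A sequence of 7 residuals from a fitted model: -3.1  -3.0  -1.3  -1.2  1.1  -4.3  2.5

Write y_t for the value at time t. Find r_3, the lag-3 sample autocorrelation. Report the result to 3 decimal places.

-0.110

Mean ȳ = (-3.1 − 3.0 − 1.3 − 1.2 + 1.1 − 4.3 + 2.5)/7 = -1.3286
Deviations from mean: -1.7714, -1.6714, 0.0286, 0.1286, 2.4286, -2.9714, 3.8286
Σ(y_t−ȳ)(y_{t+3}−ȳ) = (-0.2278) + (-4.0592) + (-0.0849) + (0.4922) = -3.8796
Denominator Σ(y_t−ȳ)² = 35.3343
r_3 = -3.8796 / 35.3343 = -0.110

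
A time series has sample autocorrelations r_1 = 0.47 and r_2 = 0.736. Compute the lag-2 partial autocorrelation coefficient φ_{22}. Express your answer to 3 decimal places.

0.661

φ_{22} = (r_2 − r_1²) / (1 − r_1²)
r_1² = (0.47)² = 0.2209
Numerator = 0.736 − 0.2209 = 0.5151; denominator = 1 − 0.2209 = 0.7791
φ_{22} = 0.5151 / 0.7791 = 0.661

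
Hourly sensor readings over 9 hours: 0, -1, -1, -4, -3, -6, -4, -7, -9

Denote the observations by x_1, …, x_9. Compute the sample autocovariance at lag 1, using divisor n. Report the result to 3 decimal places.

Mean x̄ = (0 − 1 − 1 − 4 − 3 − 6 − 4 − 7 − 9)/9 = -3.8889
Σ_{t=1}^{8}(x_t−x̄)(x_{t+1}−x̄) = 33.7654
γ_1 = 33.7654 / 9 = 3.752

3.752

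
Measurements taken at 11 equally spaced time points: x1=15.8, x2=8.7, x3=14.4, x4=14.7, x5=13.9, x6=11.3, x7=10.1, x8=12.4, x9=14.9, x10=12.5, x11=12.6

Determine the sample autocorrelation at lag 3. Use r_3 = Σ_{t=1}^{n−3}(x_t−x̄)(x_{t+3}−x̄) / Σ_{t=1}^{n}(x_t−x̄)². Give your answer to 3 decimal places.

-0.189

Mean x̄ = (15.8 + 8.7 + 14.4 + 14.7 + 13.9 + 11.3 + 10.1 + 12.4 + 14.9 + 12.5 + 12.6)/11 = 12.8455
Numerator Σ_{t=1}^{8}(x_t−x̄)(x_{t+3}−x̄) = -8.9735
Denominator Σ(x_t−x̄)² = 47.4073
r_3 = -8.9735 / 47.4073 = -0.189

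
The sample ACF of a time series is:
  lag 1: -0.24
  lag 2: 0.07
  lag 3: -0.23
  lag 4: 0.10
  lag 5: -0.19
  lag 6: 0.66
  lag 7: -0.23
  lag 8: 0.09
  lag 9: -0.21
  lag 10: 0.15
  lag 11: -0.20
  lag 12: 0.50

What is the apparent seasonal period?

The largest autocorrelation is r_6 = 0.66, with a weaker echo at lag 12 (0.50); the remaining lags stay at or below 0.15.
The dominant spike at lag 6 indicates a seasonal period of 6.

6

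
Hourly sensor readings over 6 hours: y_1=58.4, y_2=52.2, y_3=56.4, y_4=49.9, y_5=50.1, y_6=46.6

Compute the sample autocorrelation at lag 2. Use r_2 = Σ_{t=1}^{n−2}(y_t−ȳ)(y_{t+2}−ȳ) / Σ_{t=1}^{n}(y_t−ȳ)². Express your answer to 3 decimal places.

Mean ȳ = (58.4 + 52.2 + 56.4 + 49.9 + 50.1 + 46.6)/6 = 52.2667
Numerator Σ_{t=1}^{4}(y_t−ȳ)(y_{t+2}−ȳ) = 29.9644
Denominator Σ(y_t−ȳ)² = 97.1133
r_2 = 29.9644 / 97.1133 = 0.309

0.309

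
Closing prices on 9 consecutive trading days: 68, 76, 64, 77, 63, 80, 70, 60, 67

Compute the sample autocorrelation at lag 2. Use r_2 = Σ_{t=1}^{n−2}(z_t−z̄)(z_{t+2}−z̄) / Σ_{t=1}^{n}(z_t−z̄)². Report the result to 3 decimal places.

0.178

Mean z̄ = (68 + 76 + 64 + 77 + 63 + 80 + 70 + 60 + 67)/9 = 69.4444
Σ(z_t−z̄)(z_{t+2}−z̄) = (7.8642) + (49.5309) + (35.0864) + (79.7531) + (-3.5802) + (-99.6914) + (-1.3580) = 67.6049
Denominator Σ(z_t−z̄)² = 380.2222
r_2 = 67.6049 / 380.2222 = 0.178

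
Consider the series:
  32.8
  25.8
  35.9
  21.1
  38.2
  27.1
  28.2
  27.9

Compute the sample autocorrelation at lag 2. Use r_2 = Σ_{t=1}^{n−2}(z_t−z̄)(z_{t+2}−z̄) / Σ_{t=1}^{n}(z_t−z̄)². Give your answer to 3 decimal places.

Mean z̄ = (32.8 + 25.8 + 35.9 + 21.1 + 38.2 + 27.1 + 28.2 + 27.9)/8 = 29.6250
Deviations from mean: 3.1750, -3.8250, 6.2750, -8.5250, 8.5750, -2.5250, -1.4250, -1.7250
Numerator Σ_{t=1}^{6}(z_t−z̄)(z_{t+2}−z̄) = 120.0013
Denominator Σ(z_t−z̄)² = 221.6750
r_2 = 120.0013 / 221.6750 = 0.541

0.541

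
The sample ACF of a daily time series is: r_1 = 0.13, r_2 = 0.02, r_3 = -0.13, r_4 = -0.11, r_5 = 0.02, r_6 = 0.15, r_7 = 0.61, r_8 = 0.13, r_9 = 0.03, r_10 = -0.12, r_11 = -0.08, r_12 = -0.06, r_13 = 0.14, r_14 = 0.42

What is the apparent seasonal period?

The largest autocorrelation is r_7 = 0.61, with a weaker echo at lag 14 (0.42); the remaining lags stay at or below 0.15.
The dominant spike at lag 7 indicates a seasonal period of 7.

7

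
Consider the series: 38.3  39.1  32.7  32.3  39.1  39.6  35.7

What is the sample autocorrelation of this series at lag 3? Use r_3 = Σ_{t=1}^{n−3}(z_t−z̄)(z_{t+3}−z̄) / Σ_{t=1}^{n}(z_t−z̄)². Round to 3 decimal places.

-0.145

Mean z̄ = (38.3 + 39.1 + 32.7 + 32.3 + 39.1 + 39.6 + 35.7)/7 = 36.6857
Deviations from mean: 1.6143, 2.4143, -3.9857, -4.3857, 2.4143, 2.9143, -0.9857
Σ(z_t−z̄)(z_{t+3}−z̄) = (-7.0798) + (5.8288) + (-11.6155) + (4.3231) = -8.5435
Denominator Σ(z_t−z̄)² = 58.8486
r_3 = -8.5435 / 58.8486 = -0.145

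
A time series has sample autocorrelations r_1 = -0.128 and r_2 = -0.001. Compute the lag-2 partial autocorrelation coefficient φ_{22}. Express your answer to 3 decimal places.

-0.018

φ_{22} = (r_2 − r_1²) / (1 − r_1²)
r_1² = (-0.128)² = 0.016384
Numerator = -0.001 − 0.0164 = -0.0174; denominator = 1 − 0.0164 = 0.9836
φ_{22} = -0.0174 / 0.9836 = -0.018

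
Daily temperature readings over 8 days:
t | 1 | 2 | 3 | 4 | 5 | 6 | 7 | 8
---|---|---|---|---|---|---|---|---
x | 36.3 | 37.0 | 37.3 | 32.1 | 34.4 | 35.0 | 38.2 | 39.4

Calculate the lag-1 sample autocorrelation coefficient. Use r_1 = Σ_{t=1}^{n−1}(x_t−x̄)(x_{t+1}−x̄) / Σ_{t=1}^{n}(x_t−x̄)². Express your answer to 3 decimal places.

Mean x̄ = (36.3 + 37.0 + 37.3 + 32.1 + 34.4 + 35.0 + 38.2 + 39.4)/8 = 36.2125
Deviations from mean: 0.0875, 0.7875, 1.0875, -4.1125, -1.8125, -1.2125, 1.9875, 3.1875
Σ(x_t−x̄)(x_{t+1}−x̄) = (0.0689) + (0.8564) + (-4.4723) + (7.4539) + (2.1977) + (-2.4098) + (6.3352) = 10.0298
Denominator Σ(x_t−x̄)² = 37.5888
r_1 = 10.0298 / 37.5888 = 0.267

0.267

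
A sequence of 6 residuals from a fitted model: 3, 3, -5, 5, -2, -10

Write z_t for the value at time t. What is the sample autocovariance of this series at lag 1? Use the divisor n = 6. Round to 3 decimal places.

-3.500

Mean z̄ = (3 + 3 − 5 + 5 − 2 − 10)/6 = -1.0000
Σ_{t=1}^{5}(z_t−z̄)(z_{t+1}−z̄) = -21.0000
γ_1 = -21.0000 / 6 = -3.500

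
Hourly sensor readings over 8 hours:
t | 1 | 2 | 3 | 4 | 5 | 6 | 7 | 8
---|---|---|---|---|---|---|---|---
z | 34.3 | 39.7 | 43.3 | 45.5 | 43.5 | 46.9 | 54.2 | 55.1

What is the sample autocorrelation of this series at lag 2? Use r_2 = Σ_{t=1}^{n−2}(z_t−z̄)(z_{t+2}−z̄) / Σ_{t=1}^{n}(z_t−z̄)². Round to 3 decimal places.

0.073

Mean z̄ = (34.3 + 39.7 + 43.3 + 45.5 + 43.5 + 46.9 + 54.2 + 55.1)/8 = 45.3125
Deviations from mean: -11.0125, -5.6125, -2.0125, 0.1875, -1.8125, 1.5875, 8.8875, 9.7875
Σ(z_t−z̄)(z_{t+2}−z̄) = (22.1627) + (-1.0523) + (3.6477) + (0.2977) + (-16.1086) + (15.5377) = 24.4847
Denominator Σ(z_t−z̄)² = 337.4488
r_2 = 24.4847 / 337.4488 = 0.073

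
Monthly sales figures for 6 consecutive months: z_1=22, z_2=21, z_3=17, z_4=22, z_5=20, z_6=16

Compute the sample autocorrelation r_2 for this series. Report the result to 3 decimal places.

-0.377

Mean z̄ = (22 + 21 + 17 + 22 + 20 + 16)/6 = 19.6667
Deviations from mean: 2.3333, 1.3333, -2.6667, 2.3333, 0.3333, -3.6667
Numerator Σ_{t=1}^{4}(z_t−z̄)(z_{t+2}−z̄) = -12.5556
Denominator Σ(z_t−z̄)² = 33.3333
r_2 = -12.5556 / 33.3333 = -0.377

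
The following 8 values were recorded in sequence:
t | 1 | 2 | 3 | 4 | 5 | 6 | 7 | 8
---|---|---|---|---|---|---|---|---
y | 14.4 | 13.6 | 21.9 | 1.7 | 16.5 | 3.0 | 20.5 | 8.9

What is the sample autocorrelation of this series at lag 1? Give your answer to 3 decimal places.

Mean ȳ = (14.4 + 13.6 + 21.9 + 1.7 + 16.5 + 3.0 + 20.5 + 8.9)/8 = 12.5625
Deviations from mean: 1.8375, 1.0375, 9.3375, -10.8625, 3.9375, -9.5625, 7.9375, -3.6625
Numerator Σ_{t=1}^{7}(y_t−ȳ)(y_{t+1}−ȳ) = -275.2314
Denominator Σ(y_t−ȳ)² = 392.9988
r_1 = -275.2314 / 392.9988 = -0.700

-0.700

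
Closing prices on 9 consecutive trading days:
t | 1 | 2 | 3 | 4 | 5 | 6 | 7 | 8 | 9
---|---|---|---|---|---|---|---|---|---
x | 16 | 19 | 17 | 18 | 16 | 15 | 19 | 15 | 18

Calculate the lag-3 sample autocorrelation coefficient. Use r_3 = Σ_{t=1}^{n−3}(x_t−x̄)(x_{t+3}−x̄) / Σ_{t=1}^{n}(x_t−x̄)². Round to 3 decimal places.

-0.050

Mean x̄ = (16 + 19 + 17 + 18 + 16 + 15 + 19 + 15 + 18)/9 = 17.0000
Numerator Σ_{t=1}^{6}(x_t−x̄)(x_{t+3}−x̄) = -1.0000
Denominator Σ(x_t−x̄)² = 20.0000
r_3 = -1.0000 / 20.0000 = -0.050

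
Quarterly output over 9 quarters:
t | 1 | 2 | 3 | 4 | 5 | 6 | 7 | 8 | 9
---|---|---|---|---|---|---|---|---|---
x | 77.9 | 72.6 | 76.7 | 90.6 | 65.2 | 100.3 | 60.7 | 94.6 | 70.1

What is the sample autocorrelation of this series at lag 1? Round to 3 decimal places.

-0.857

Mean x̄ = (77.9 + 72.6 + 76.7 + 90.6 + 65.2 + 100.3 + 60.7 + 94.6 + 70.1)/9 = 78.7444
Numerator Σ_{t=1}^{8}(x_t−x̄)(x_{t+1}−x̄) = -1271.1475
Denominator Σ(x_t−x̄)² = 1483.0222
r_1 = -1271.1475 / 1483.0222 = -0.857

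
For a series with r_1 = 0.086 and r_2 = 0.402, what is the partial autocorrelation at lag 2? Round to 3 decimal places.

0.398

φ_{22} = (r_2 − r_1²) / (1 − r_1²)
r_1² = (0.086)² = 0.007396
Numerator = 0.402 − 0.0074 = 0.3946; denominator = 1 − 0.0074 = 0.9926
φ_{22} = 0.3946 / 0.9926 = 0.398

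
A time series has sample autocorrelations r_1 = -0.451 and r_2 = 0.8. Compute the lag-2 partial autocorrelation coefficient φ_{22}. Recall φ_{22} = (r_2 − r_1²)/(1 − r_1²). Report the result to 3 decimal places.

0.749

φ_{22} = (r_2 − r_1²) / (1 − r_1²)
r_1² = (-0.451)² = 0.203401
Numerator = 0.8 − 0.2034 = 0.5966; denominator = 1 − 0.2034 = 0.7966
φ_{22} = 0.5966 / 0.7966 = 0.749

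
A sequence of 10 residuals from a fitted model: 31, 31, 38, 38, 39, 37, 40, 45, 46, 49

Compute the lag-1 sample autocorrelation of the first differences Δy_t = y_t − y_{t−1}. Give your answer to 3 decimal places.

-0.306

First differences Δy: 0, 7, 0, 1, -2, 3, 5, 1, 3
Mean of differences = 2.0000
Numerator Σ(Δy_t−Δȳ)(Δy_{t+1}−Δȳ) = -19.0000
Denominator Σ(Δy_t−Δȳ)² = 62.0000
r_1(Δy) = -19.0000 / 62.0000 = -0.306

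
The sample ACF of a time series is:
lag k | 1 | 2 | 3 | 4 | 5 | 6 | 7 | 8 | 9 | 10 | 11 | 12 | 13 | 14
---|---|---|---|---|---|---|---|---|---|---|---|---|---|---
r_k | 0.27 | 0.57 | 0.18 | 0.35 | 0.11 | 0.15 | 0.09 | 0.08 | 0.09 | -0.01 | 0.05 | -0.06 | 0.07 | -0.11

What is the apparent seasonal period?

The largest autocorrelation is r_2 = 0.57, with a weaker echo at lag 4 (0.35); the remaining lags stay at or below 0.27.
The dominant spike at lag 2 indicates a seasonal period of 2.

2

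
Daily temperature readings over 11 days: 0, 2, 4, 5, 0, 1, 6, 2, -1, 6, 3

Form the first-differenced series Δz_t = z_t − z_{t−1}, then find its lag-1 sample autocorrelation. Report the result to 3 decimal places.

First differences Δz: 2, 2, 1, -5, 1, 5, -4, -3, 7, -3
Mean of differences = 0.3000
Numerator Σ(Δz_t−Δz̄)(Δz_{t+1}−Δz̄) = -50.2900
Denominator Σ(Δz_t−Δz̄)² = 142.1000
r_1(Δz) = -50.2900 / 142.1000 = -0.354

-0.354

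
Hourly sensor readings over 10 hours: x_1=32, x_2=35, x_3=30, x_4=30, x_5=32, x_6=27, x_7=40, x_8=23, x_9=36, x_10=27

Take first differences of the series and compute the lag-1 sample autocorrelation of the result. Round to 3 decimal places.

First differences Δx: 3, -5, 0, 2, -5, 13, -17, 13, -9
Mean of differences = -0.5556
Numerator Σ(Δx_t−Δx̄)(Δx_{t+1}−Δx̄) = -648.7531
Denominator Σ(Δx_t−Δx̄)² = 768.2222
r_1(Δx) = -648.7531 / 768.2222 = -0.844

-0.844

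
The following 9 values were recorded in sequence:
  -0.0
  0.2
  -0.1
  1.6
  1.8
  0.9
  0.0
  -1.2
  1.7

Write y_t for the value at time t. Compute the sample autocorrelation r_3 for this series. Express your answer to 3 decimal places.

-0.431

Mean ȳ = (-0.0 + 0.2 − 0.1 + 1.6 + 1.8 + 0.9 + 0.0 − 1.2 + 1.7)/9 = 0.5444
Numerator Σ_{t=1}^{6}(y_t−ȳ)(y_{t+3}−ȳ) = -3.5904
Denominator Σ(y_t−ȳ)² = 8.3222
r_3 = -3.5904 / 8.3222 = -0.431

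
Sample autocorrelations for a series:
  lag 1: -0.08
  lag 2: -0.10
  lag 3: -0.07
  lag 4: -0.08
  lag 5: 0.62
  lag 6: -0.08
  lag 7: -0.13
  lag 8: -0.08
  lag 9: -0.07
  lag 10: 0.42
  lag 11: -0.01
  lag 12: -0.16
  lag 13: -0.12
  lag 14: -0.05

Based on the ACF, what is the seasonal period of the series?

5

The largest autocorrelation is r_5 = 0.62, with a weaker echo at lag 10 (0.42); the remaining lags stay at or below -0.01.
The dominant spike at lag 5 indicates a seasonal period of 5.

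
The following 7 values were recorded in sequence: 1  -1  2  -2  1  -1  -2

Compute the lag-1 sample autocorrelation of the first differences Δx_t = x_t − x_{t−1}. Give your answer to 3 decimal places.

-0.825

First differences Δx: -2, 3, -4, 3, -2, -1
Mean of differences = -0.5000
Numerator Σ(Δx_t−Δx̄)(Δx_{t+1}−Δx̄) = -34.2500
Denominator Σ(Δx_t−Δx̄)² = 41.5000
r_1(Δx) = -34.2500 / 41.5000 = -0.825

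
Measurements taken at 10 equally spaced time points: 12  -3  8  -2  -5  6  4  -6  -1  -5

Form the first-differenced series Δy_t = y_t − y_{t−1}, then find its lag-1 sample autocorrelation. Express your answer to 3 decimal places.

-0.508

First differences Δy: -15, 11, -10, -3, 11, -2, -10, 5, -4
Mean of differences = -1.8889
Numerator Σ(Δy_t−Δȳ)(Δy_{t+1}−Δȳ) = -349.7901
Denominator Σ(Δy_t−Δȳ)² = 688.8889
r_1(Δy) = -349.7901 / 688.8889 = -0.508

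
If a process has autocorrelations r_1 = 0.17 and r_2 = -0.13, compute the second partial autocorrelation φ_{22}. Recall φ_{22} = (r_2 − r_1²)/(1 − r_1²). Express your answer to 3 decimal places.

-0.164

φ_{22} = (r_2 − r_1²) / (1 − r_1²)
r_1² = (0.17)² = 0.0289
Numerator = -0.13 − 0.0289 = -0.1589; denominator = 1 − 0.0289 = 0.9711
φ_{22} = -0.1589 / 0.9711 = -0.164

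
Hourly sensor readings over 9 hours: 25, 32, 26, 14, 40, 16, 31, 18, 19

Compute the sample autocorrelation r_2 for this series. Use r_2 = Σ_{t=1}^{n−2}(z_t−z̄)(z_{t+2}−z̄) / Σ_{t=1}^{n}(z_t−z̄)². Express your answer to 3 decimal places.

0.259

Mean z̄ = (25 + 32 + 26 + 14 + 40 + 16 + 31 + 18 + 19)/9 = 24.5556
Σ(z_t−z̄)(z_{t+2}−z̄) = (0.6420) + (-78.5802) + (22.3086) + (90.3086) + (99.5309) + (56.0864) + (-35.8025) = 154.4938
Denominator Σ(z_t−z̄)² = 596.2222
r_2 = 154.4938 / 596.2222 = 0.259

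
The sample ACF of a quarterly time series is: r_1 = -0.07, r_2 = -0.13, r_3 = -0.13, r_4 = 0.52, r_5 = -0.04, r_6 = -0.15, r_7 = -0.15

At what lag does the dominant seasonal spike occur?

4

The largest autocorrelation is r_4 = 0.52; the remaining lags stay at or below -0.04.
The dominant spike at lag 4 indicates a seasonal period of 4.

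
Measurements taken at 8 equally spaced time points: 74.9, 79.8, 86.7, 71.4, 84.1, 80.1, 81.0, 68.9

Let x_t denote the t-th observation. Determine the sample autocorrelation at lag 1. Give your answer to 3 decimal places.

-0.383

Mean x̄ = (74.9 + 79.8 + 86.7 + 71.4 + 84.1 + 80.1 + 81.0 + 68.9)/8 = 78.3625
Deviations from mean: -3.4625, 1.4375, 8.3375, -6.9625, 5.7375, 1.7375, 2.6375, -9.4625
Numerator Σ_{t=1}^{7}(x_t−x̄)(x_{t+1}−x̄) = -101.3952
Denominator Σ(x_t−x̄)² = 264.4788
r_1 = -101.3952 / 264.4788 = -0.383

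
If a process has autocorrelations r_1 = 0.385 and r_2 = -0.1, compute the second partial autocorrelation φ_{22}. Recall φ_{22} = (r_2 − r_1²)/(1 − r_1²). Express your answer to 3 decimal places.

φ_{22} = (r_2 − r_1²) / (1 − r_1²)
r_1² = (0.385)² = 0.148225
Numerator = -0.1 − 0.1482 = -0.2482; denominator = 1 − 0.1482 = 0.8518
φ_{22} = -0.2482 / 0.8518 = -0.291

-0.291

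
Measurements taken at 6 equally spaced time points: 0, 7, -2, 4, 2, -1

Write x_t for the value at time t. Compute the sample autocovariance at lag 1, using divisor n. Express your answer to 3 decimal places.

-6.185

Mean x̄ = (0 + 7 − 2 + 4 + 2 − 1)/6 = 1.6667
Deviations: -1.6667, 5.3333, -3.6667, 2.3333, 0.3333, -2.6667
Σ_{t=1}^{5}(x_t−x̄)(x_{t+1}−x̄) = -37.1111
γ_1 = -37.1111 / 6 = -6.185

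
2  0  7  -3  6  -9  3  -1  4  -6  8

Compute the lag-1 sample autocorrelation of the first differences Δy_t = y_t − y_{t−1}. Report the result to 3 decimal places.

-0.794

First differences Δy: -2, 7, -10, 9, -15, 12, -4, 5, -10, 14
Mean of differences = 0.6000
Numerator Σ(Δy_t−Δȳ)(Δy_{t+1}−Δȳ) = -743.7600
Denominator Σ(Δy_t−Δȳ)² = 936.4000
r_1(Δy) = -743.7600 / 936.4000 = -0.794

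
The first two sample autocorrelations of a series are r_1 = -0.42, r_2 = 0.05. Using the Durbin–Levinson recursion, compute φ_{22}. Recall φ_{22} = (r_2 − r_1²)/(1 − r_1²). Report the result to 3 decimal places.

-0.153

φ_{22} = (r_2 − r_1²) / (1 − r_1²)
r_1² = (-0.42)² = 0.1764
Numerator = 0.05 − 0.1764 = -0.1264; denominator = 1 − 0.1764 = 0.8236
φ_{22} = -0.1264 / 0.8236 = -0.153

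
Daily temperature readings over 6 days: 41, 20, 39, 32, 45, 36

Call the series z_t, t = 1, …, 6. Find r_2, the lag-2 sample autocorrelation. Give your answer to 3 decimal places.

0.272

Mean z̄ = (41 + 20 + 39 + 32 + 45 + 36)/6 = 35.5000
Σ(z_t−z̄)(z_{t+2}−z̄) = (19.2500) + (54.2500) + (33.2500) + (-1.7500) = 105.0000
Denominator Σ(z_t−z̄)² = 385.5000
r_2 = 105.0000 / 385.5000 = 0.272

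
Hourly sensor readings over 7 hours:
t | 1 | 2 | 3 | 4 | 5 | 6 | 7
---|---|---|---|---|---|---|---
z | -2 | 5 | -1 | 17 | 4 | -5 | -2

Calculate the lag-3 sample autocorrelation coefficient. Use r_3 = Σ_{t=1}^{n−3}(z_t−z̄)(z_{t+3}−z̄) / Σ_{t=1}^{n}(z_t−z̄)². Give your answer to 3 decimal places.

Mean z̄ = (-2 + 5 − 1 + 17 + 4 − 5 − 2)/7 = 2.2857
Numerator Σ_{t=1}^{4}(z_t−z̄)(z_{t+3}−z̄) = -97.5306
Denominator Σ(z_t−z̄)² = 327.4286
r_3 = -97.5306 / 327.4286 = -0.298

-0.298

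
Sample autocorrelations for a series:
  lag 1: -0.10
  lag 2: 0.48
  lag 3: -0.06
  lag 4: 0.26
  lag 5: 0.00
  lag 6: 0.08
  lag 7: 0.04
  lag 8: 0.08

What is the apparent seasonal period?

The largest autocorrelation is r_2 = 0.48, with a weaker echo at lag 4 (0.26); the remaining lags stay at or below 0.08.
The dominant spike at lag 2 indicates a seasonal period of 2.

2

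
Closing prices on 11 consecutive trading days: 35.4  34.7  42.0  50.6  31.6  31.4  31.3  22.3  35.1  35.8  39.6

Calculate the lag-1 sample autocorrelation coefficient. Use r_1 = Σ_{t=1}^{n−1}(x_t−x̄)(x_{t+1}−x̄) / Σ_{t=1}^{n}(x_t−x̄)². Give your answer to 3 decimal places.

0.252

Mean x̄ = (35.4 + 34.7 + 42.0 + 50.6 + 31.6 + 31.4 + 31.3 + 22.3 + 35.1 + 35.8 + 39.6)/11 = 35.4364
Numerator Σ_{t=1}^{10}(x_t−x̄)(x_{t+1}−x̄) = 128.8769
Denominator Σ(x_t−x̄)² = 511.8255
r_1 = 128.8769 / 511.8255 = 0.252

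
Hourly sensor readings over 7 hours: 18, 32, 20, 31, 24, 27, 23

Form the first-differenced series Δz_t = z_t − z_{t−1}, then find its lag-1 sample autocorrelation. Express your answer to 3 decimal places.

First differences Δz: 14, -12, 11, -7, 3, -4
Mean of differences = 0.8333
Numerator Σ(Δz_t−Δz̄)(Δz_{t+1}−Δz̄) = -406.5278
Denominator Σ(Δz_t−Δz̄)² = 530.8333
r_1(Δz) = -406.5278 / 530.8333 = -0.766

-0.766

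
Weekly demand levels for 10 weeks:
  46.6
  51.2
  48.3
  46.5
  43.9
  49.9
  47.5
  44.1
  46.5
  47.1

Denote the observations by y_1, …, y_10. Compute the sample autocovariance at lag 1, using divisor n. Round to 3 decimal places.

-0.324

Mean ȳ = (46.6 + 51.2 + 48.3 + 46.5 + 43.9 + 49.9 + 47.5 + 44.1 + 46.5 + 47.1)/10 = 47.1600
Σ_{t=1}^{9}(y_t−ȳ)(y_{t+1}−ȳ) = -3.2396
γ_1 = -3.2396 / 10 = -0.324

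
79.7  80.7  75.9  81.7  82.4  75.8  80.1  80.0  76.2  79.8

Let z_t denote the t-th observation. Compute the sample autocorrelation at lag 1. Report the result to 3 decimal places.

Mean z̄ = (79.7 + 80.7 + 75.9 + 81.7 + 82.4 + 75.8 + 80.1 + 80.0 + 76.2 + 79.8)/10 = 79.2300
Numerator Σ_{t=1}^{9}(z_t−z̄)(z_{t+1}−z̄) = -21.8469
Denominator Σ(z_t−z̄)² = 52.2410
r_1 = -21.8469 / 52.2410 = -0.418

-0.418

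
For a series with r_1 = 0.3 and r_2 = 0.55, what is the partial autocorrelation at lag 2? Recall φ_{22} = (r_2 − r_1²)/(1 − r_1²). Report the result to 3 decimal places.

0.505

φ_{22} = (r_2 − r_1²) / (1 − r_1²)
r_1² = (0.3)² = 0.09
Numerator = 0.55 − 0.0900 = 0.4600; denominator = 1 − 0.0900 = 0.9100
φ_{22} = 0.4600 / 0.9100 = 0.505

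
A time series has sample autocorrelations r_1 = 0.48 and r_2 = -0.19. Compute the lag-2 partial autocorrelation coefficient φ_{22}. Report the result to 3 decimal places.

-0.546

φ_{22} = (r_2 − r_1²) / (1 − r_1²)
r_1² = (0.48)² = 0.2304
Numerator = -0.19 − 0.2304 = -0.4204; denominator = 1 − 0.2304 = 0.7696
φ_{22} = -0.4204 / 0.7696 = -0.546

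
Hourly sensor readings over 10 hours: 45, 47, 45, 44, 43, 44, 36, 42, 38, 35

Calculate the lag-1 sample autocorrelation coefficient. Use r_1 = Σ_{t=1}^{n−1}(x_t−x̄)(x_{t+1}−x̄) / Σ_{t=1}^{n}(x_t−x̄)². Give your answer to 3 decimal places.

Mean x̄ = (45 + 47 + 45 + 44 + 43 + 44 + 36 + 42 + 38 + 35)/10 = 41.9000
Numerator Σ_{t=1}^{9}(x_t−x̄)(x_{t+1}−x̄) = 56.2900
Denominator Σ(x_t−x̄)² = 152.9000
r_1 = 56.2900 / 152.9000 = 0.368

0.368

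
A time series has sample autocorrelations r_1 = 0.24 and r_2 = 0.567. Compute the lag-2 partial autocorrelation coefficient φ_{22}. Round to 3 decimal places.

0.541

φ_{22} = (r_2 − r_1²) / (1 − r_1²)
r_1² = (0.24)² = 0.0576
Numerator = 0.567 − 0.0576 = 0.5094; denominator = 1 − 0.0576 = 0.9424
φ_{22} = 0.5094 / 0.9424 = 0.541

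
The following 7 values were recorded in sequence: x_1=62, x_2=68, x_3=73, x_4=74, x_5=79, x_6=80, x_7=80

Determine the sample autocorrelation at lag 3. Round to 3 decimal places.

-0.131

Mean x̄ = (62 + 68 + 73 + 74 + 79 + 80 + 80)/7 = 73.7143
Deviations from mean: -11.7143, -5.7143, -0.7143, 0.2857, 5.2857, 6.2857, 6.2857
Numerator Σ_{t=1}^{4}(x_t−x̄)(x_{t+3}−x̄) = -36.2449
Denominator Σ(x_t−x̄)² = 277.4286
r_3 = -36.2449 / 277.4286 = -0.131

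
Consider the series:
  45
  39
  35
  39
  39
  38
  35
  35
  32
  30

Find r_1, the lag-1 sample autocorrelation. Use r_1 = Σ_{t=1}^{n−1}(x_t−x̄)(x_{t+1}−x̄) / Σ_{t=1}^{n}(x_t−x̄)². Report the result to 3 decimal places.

Mean x̄ = (45 + 39 + 35 + 39 + 39 + 38 + 35 + 35 + 32 + 30)/10 = 36.7000
Numerator Σ_{t=1}^{9}(x_t−x̄)(x_{t+1}−x̄) = 59.7100
Denominator Σ(x_t−x̄)² = 162.1000
r_1 = 59.7100 / 162.1000 = 0.368

0.368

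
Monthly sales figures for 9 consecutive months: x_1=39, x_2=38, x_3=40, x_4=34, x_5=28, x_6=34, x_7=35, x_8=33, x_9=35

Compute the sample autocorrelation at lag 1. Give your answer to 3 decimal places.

0.346

Mean x̄ = (39 + 38 + 40 + 34 + 28 + 34 + 35 + 33 + 35)/9 = 35.1111
Numerator Σ_{t=1}^{8}(x_t−x̄)(x_{t+1}−x̄) = 36.3210
Denominator Σ(x_t−x̄)² = 104.8889
r_1 = 36.3210 / 104.8889 = 0.346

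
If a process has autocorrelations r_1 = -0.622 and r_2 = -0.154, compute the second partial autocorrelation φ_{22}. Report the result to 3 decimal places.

-0.882

φ_{22} = (r_2 − r_1²) / (1 − r_1²)
r_1² = (-0.622)² = 0.386884
Numerator = -0.154 − 0.3869 = -0.5409; denominator = 1 − 0.3869 = 0.6131
φ_{22} = -0.5409 / 0.6131 = -0.882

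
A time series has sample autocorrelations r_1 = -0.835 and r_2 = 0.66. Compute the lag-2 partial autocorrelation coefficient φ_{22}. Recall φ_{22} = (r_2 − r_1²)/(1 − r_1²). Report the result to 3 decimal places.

φ_{22} = (r_2 − r_1²) / (1 − r_1²)
r_1² = (-0.835)² = 0.697225
Numerator = 0.66 − 0.6972 = -0.0372; denominator = 1 − 0.6972 = 0.3028
φ_{22} = -0.0372 / 0.3028 = -0.123

-0.123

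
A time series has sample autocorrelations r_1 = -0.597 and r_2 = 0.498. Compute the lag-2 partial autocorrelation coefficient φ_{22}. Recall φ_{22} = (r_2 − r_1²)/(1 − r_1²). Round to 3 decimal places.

φ_{22} = (r_2 − r_1²) / (1 − r_1²)
r_1² = (-0.597)² = 0.356409
Numerator = 0.498 − 0.3564 = 0.1416; denominator = 1 − 0.3564 = 0.6436
φ_{22} = 0.1416 / 0.6436 = 0.220

0.220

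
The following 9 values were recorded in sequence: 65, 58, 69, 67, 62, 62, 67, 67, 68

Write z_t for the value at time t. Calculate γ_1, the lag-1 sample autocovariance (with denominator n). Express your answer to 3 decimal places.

-1.444

Mean z̄ = (65 + 58 + 69 + 67 + 62 + 62 + 67 + 67 + 68)/9 = 65.0000
Σ_{t=1}^{8}(z_t−z̄)(z_{t+1}−z̄) = -13.0000
γ_1 = -13.0000 / 9 = -1.444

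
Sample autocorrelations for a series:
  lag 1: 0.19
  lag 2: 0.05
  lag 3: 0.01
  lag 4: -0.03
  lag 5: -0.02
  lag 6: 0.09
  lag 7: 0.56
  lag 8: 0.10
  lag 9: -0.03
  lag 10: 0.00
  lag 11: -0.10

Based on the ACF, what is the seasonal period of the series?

The largest autocorrelation is r_7 = 0.56; the remaining lags stay at or below 0.19.
The dominant spike at lag 7 indicates a seasonal period of 7.

7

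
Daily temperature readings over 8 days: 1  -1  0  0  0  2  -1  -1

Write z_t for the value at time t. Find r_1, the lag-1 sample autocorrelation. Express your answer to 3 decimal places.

-0.250

Mean z̄ = (1 − 1 + 0 + 0 + 0 + 2 − 1 − 1)/8 = 0.0000
Deviations from mean: 1.0000, -1.0000, 0.0000, 0.0000, 0.0000, 2.0000, -1.0000, -1.0000
Numerator Σ_{t=1}^{7}(z_t−z̄)(z_{t+1}−z̄) = -2.0000
Denominator Σ(z_t−z̄)² = 8.0000
r_1 = -2.0000 / 8.0000 = -0.250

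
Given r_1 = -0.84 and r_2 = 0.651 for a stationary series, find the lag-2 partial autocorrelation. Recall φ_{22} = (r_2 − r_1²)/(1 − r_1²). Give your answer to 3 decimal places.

φ_{22} = (r_2 − r_1²) / (1 − r_1²)
r_1² = (-0.84)² = 0.7056
Numerator = 0.651 − 0.7056 = -0.0546; denominator = 1 − 0.7056 = 0.2944
φ_{22} = -0.0546 / 0.2944 = -0.185

-0.185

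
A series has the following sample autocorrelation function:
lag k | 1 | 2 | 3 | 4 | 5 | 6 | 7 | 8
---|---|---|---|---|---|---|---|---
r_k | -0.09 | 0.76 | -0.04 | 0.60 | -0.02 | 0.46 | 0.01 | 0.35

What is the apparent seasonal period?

2

The largest autocorrelation is r_2 = 0.76, with weaker echoes at lags 4 (0.60), 6 (0.46) and 8 (0.35); the remaining lags stay at or below 0.01.
The dominant spike at lag 2 indicates a seasonal period of 2.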